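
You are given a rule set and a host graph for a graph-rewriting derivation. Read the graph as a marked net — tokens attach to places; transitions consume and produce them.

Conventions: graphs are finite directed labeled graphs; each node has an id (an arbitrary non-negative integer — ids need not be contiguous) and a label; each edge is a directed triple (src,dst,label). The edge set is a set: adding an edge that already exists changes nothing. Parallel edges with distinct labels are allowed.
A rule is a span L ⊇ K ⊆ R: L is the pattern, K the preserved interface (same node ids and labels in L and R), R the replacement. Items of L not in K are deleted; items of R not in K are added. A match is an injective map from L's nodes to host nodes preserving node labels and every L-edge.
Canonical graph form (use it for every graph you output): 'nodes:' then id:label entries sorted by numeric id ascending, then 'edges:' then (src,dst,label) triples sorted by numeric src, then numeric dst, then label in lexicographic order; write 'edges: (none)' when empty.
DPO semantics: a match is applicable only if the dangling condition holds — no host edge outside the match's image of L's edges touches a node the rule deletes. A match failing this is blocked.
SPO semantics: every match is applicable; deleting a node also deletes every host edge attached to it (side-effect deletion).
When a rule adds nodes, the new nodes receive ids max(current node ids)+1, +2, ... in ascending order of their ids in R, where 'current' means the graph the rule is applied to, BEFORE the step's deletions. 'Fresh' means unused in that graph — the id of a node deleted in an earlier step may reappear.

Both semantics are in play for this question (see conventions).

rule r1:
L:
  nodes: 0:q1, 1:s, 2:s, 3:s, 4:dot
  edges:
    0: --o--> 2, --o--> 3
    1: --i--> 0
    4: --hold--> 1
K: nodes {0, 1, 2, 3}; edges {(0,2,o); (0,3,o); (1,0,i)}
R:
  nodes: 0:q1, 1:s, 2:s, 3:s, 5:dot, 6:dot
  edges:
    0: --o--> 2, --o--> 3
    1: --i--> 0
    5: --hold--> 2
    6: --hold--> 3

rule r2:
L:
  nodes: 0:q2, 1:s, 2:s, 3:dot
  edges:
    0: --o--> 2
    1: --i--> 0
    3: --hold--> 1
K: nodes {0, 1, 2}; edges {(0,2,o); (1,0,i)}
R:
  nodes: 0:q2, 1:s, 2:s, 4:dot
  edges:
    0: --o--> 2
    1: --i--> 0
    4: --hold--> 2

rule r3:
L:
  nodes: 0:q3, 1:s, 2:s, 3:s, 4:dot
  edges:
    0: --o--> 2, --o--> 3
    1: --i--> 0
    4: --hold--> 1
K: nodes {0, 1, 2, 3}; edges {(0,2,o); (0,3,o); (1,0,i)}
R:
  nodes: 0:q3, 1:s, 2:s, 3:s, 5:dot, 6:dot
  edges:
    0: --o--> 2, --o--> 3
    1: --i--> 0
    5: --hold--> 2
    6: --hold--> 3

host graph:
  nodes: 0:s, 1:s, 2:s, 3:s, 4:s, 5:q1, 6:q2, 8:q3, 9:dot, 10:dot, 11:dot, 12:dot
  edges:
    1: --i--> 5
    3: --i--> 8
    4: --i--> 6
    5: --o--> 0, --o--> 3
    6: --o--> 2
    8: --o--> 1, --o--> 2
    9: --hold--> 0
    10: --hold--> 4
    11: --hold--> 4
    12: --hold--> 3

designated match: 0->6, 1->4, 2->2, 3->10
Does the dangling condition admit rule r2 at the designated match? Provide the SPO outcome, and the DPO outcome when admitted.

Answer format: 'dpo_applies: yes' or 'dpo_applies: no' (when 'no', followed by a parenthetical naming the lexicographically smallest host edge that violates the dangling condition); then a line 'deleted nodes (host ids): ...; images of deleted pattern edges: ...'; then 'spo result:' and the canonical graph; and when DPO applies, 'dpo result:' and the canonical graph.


dpo_applies: yes
deleted nodes (host ids): 10; images of deleted pattern edges: (10,4,hold)
spo result:
nodes: 0:s, 1:s, 2:s, 3:s, 4:s, 5:q1, 6:q2, 8:q3, 9:dot, 11:dot, 12:dot, 13:dot
edges: (1,5,i); (3,8,i); (4,6,i); (5,0,o); (5,3,o); (6,2,o); (8,1,o); (8,2,o); (9,0,hold); (11,4,hold); (12,3,hold); (13,2,hold)
dpo result:
nodes: 0:s, 1:s, 2:s, 3:s, 4:s, 5:q1, 6:q2, 8:q3, 9:dot, 11:dot, 12:dot, 13:dot
edges: (1,5,i); (3,8,i); (4,6,i); (5,0,o); (5,3,o); (6,2,o); (8,1,o); (8,2,o); (9,0,hold); (11,4,hold); (12,3,hold); (13,2,hold)


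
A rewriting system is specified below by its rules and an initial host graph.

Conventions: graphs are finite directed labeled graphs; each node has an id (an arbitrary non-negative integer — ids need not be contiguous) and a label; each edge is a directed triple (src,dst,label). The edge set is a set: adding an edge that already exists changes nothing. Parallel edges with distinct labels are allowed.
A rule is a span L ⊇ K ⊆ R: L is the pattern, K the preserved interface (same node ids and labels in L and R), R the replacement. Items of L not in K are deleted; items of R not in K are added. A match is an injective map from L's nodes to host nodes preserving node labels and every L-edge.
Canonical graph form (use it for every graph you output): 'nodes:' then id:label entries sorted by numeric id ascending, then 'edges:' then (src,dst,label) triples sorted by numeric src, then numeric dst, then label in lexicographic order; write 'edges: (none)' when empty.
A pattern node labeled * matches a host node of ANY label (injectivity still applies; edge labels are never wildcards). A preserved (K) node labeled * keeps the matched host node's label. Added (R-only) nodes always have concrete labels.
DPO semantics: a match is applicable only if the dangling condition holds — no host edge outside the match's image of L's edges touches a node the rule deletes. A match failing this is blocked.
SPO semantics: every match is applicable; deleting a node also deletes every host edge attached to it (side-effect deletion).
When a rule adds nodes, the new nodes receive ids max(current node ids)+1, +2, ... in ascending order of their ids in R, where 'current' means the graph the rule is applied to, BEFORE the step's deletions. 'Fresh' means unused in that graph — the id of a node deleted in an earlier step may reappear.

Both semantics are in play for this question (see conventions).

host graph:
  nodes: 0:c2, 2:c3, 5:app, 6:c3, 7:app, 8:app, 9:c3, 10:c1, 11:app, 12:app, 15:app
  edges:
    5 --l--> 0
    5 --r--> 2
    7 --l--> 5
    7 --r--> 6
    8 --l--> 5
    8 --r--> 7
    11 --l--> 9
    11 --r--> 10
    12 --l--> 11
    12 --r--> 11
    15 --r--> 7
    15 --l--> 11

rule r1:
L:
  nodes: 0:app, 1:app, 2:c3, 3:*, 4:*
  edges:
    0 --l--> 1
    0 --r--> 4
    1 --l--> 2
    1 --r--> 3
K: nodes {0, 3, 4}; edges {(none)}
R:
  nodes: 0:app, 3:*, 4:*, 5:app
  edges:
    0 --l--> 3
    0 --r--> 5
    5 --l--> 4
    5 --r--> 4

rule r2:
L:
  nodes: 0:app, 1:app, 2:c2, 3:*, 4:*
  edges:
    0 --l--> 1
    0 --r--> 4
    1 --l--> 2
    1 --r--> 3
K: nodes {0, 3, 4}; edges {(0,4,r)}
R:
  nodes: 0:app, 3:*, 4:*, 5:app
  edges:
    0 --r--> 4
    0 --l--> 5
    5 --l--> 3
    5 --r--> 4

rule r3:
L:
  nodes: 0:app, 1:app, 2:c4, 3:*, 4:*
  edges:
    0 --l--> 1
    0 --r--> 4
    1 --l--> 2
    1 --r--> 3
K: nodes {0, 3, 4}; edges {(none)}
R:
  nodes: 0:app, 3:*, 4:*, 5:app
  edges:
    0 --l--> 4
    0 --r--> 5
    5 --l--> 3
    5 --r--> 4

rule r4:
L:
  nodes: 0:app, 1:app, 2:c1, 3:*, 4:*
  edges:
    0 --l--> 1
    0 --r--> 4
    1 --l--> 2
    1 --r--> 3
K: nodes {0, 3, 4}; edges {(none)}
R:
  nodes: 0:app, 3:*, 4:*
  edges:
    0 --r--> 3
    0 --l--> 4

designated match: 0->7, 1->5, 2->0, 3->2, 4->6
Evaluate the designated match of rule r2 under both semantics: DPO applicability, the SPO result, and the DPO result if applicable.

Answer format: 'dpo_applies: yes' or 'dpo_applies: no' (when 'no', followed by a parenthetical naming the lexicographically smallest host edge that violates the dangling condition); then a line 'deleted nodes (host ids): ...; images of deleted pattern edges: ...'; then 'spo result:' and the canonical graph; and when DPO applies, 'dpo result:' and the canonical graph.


dpo_applies: no
(the rule deletes node 5, which keeps host edge (8,5,l) outside the match image — the dangling condition fails, DPO blocks; SPO proceeds and side-deletes such edges)
deleted nodes (host ids): 0, 5; images of deleted pattern edges: (5,0,l); (5,2,r); (7,5,l)
spo result:
nodes: 2:c3, 6:c3, 7:app, 8:app, 9:c3, 10:c1, 11:app, 12:app, 15:app, 16:app
edges: (7,6,r); (7,16,l); (8,7,r); (11,9,l); (11,10,r); (12,11,l); (12,11,r); (15,7,r); (15,11,l); (16,2,l); (16,6,r)


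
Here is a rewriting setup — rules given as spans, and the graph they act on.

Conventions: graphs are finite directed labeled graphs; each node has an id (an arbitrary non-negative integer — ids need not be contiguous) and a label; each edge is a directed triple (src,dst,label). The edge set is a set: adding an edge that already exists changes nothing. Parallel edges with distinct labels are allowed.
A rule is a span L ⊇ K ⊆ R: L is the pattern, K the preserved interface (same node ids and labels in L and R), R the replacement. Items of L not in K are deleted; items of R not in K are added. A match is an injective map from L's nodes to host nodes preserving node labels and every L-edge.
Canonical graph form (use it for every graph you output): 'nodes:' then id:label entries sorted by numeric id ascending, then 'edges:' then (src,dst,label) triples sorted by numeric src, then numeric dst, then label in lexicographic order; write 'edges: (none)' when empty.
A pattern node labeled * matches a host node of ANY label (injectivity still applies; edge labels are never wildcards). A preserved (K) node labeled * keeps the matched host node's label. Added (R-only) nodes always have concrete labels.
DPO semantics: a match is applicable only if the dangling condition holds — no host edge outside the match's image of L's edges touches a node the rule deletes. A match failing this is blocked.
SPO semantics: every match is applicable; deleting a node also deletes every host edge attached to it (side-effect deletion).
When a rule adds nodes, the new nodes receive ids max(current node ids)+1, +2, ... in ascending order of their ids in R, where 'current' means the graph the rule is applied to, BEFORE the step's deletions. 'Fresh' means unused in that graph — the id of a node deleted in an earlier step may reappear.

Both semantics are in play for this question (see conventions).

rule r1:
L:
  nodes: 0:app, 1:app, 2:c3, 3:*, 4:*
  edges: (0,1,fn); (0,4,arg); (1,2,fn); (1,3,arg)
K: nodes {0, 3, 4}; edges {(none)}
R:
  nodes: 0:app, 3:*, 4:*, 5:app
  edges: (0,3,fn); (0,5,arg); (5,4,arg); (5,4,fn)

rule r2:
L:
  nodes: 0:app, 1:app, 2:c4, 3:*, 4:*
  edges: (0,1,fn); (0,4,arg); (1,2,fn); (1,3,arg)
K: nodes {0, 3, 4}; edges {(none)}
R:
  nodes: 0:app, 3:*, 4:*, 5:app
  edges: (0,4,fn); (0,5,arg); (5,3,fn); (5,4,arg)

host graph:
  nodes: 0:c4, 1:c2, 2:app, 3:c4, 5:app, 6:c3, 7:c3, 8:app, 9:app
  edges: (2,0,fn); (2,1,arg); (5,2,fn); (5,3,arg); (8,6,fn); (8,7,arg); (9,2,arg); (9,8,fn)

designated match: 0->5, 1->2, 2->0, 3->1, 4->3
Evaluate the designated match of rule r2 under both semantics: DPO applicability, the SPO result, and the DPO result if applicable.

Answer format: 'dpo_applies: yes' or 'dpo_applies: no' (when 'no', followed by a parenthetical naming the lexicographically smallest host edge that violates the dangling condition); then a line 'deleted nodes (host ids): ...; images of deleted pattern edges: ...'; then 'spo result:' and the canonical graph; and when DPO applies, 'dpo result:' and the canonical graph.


dpo_applies: no
(the rule deletes node 2, which keeps host edge (9,2,arg) outside the match image — the dangling condition fails, DPO blocks; SPO proceeds and side-deletes such edges)
deleted nodes (host ids): 0, 2; images of deleted pattern edges: (2,0,fn); (2,1,arg); (5,2,fn); (5,3,arg)
spo result:
nodes: 1:c2, 3:c4, 5:app, 6:c3, 7:c3, 8:app, 9:app, 10:app
edges: (5,3,fn); (5,10,arg); (8,6,fn); (8,7,arg); (9,8,fn); (10,1,fn); (10,3,arg)


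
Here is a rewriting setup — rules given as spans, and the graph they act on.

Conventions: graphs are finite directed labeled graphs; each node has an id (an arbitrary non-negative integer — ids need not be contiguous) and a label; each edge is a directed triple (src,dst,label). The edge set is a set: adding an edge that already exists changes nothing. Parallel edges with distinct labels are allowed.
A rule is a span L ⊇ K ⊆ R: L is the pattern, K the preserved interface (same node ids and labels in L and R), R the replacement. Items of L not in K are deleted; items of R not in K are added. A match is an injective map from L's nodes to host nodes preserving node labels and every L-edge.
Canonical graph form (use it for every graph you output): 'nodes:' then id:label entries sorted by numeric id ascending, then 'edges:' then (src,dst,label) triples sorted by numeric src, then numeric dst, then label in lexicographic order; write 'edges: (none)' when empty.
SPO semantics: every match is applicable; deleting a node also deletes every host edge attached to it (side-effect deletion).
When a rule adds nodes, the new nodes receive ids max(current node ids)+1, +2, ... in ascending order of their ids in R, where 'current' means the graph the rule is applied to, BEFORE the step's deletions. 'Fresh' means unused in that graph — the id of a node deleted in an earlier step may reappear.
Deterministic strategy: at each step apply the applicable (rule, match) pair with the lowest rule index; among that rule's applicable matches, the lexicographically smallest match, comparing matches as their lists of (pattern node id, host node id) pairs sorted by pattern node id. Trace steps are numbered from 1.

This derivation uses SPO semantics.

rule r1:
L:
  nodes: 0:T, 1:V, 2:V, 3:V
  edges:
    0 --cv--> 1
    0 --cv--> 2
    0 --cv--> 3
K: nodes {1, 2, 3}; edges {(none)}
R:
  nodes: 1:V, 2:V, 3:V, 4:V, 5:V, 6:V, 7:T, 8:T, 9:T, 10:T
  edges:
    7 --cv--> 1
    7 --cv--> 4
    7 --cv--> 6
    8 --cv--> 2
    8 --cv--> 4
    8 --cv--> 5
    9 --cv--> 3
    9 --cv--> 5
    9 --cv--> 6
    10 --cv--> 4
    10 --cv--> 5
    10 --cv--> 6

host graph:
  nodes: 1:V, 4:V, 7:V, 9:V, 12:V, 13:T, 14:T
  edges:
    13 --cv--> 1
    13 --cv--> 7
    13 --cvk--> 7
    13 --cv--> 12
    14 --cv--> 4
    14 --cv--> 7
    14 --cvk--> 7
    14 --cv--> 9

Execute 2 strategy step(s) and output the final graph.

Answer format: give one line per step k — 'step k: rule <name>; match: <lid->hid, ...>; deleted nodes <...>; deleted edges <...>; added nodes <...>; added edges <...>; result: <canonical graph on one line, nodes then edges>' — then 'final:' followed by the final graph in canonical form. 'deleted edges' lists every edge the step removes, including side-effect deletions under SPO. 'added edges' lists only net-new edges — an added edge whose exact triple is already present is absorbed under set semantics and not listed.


step 1: rule r1; match: 0->13, 1->1, 2->7, 3->12; deleted nodes 13; deleted edges (13,1,cv); (13,7,cv); (13,7,cvk); (13,12,cv); added nodes 15, 16, 17, 18, 19, 20, 21; added edges (18,1,cv); (18,15,cv); (18,17,cv); (19,7,cv); (19,15,cv); (19,16,cv); (20,12,cv); (20,16,cv); (20,17,cv); (21,15,cv); (21,16,cv); (21,17,cv); result: nodes: 1:V, 4:V, 7:V, 9:V, 12:V, 14:T, 15:V, 16:V, 17:V, 18:T, 19:T, 20:T, 21:T edges: (14,4,cv); (14,7,cv); (14,7,cvk); (14,9,cv); (18,1,cv); (18,15,cv); (18,17,cv); (19,7,cv); (19,15,cv); (19,16,cv); (20,12,cv); (20,16,cv); (20,17,cv); (21,15,cv); (21,16,cv); (21,17,cv)
step 2: rule r1; match: 0->14, 1->4, 2->7, 3->9; deleted nodes 14; deleted edges (14,4,cv); (14,7,cv); (14,7,cvk); (14,9,cv); added nodes 22, 23, 24, 25, 26, 27, 28; added edges (25,4,cv); (25,22,cv); (25,24,cv); (26,7,cv); (26,22,cv); (26,23,cv); (27,9,cv); (27,23,cv); (27,24,cv); (28,22,cv); (28,23,cv); (28,24,cv); result: nodes: 1:V, 4:V, 7:V, 9:V, 12:V, 15:V, 16:V, 17:V, 18:T, 19:T, 20:T, 21:T, 22:V, 23:V, 24:V, 25:T, 26:T, 27:T, 28:T edges: (18,1,cv); (18,15,cv); (18,17,cv); (19,7,cv); (19,15,cv); (19,16,cv); (20,12,cv); (20,16,cv); (20,17,cv); (21,15,cv); (21,16,cv); (21,17,cv); (25,4,cv); (25,22,cv); (25,24,cv); (26,7,cv); (26,22,cv); (26,23,cv); (27,9,cv); (27,23,cv); (27,24,cv); (28,22,cv); (28,23,cv); (28,24,cv)
final:
nodes: 1:V, 4:V, 7:V, 9:V, 12:V, 15:V, 16:V, 17:V, 18:T, 19:T, 20:T, 21:T, 22:V, 23:V, 24:V, 25:T, 26:T, 27:T, 28:T
edges: (18,1,cv); (18,15,cv); (18,17,cv); (19,7,cv); (19,15,cv); (19,16,cv); (20,12,cv); (20,16,cv); (20,17,cv); (21,15,cv); (21,16,cv); (21,17,cv); (25,4,cv); (25,22,cv); (25,24,cv); (26,7,cv); (26,22,cv); (26,23,cv); (27,9,cv); (27,23,cv); (27,24,cv); (28,22,cv); (28,23,cv); (28,24,cv)


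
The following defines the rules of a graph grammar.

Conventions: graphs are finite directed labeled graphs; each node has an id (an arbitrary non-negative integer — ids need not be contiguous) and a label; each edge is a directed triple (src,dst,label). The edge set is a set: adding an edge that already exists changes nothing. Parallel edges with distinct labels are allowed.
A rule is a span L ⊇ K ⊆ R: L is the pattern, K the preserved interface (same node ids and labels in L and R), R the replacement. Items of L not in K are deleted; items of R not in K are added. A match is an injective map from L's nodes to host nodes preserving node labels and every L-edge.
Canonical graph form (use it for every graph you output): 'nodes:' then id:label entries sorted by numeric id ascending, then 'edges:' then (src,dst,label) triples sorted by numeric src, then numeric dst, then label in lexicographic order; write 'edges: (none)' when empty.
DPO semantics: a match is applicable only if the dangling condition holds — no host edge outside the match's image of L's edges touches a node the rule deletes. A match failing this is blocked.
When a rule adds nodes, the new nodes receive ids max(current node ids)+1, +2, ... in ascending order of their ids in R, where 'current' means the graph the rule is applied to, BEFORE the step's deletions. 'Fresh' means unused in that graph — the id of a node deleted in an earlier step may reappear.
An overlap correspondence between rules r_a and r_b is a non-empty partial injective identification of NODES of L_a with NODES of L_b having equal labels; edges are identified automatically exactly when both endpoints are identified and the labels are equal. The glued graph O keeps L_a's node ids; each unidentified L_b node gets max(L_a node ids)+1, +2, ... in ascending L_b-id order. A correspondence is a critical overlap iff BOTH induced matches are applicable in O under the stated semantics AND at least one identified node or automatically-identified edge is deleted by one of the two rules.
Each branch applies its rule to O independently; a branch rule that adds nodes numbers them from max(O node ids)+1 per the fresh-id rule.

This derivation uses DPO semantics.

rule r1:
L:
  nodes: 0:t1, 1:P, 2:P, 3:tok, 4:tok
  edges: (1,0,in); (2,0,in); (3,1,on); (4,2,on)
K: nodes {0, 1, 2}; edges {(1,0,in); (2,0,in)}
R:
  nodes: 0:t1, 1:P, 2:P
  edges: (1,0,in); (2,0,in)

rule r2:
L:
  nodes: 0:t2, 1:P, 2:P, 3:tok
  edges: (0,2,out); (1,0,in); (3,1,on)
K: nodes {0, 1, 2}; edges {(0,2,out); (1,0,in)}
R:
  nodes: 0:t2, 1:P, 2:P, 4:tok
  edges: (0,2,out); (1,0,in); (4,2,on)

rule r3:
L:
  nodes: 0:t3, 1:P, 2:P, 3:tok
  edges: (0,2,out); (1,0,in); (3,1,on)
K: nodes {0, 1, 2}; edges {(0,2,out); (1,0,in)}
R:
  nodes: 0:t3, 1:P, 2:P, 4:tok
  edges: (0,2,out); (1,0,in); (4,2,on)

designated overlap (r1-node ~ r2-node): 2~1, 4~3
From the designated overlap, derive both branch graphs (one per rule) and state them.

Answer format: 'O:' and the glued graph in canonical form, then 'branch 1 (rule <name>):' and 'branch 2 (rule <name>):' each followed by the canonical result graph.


O:
nodes: 0:t1, 1:P, 2:P, 3:tok, 4:tok, 5:t2, 6:P
edges: (1,0,in); (2,0,in); (2,5,in); (3,1,on); (4,2,on); (5,6,out)
branch 1 (rule r1):
nodes: 0:t1, 1:P, 2:P, 5:t2, 6:P
edges: (1,0,in); (2,0,in); (2,5,in); (5,6,out)
branch 2 (rule r2):
nodes: 0:t1, 1:P, 2:P, 3:tok, 5:t2, 6:P, 7:tok
edges: (1,0,in); (2,0,in); (2,5,in); (3,1,on); (5,6,out); (7,6,on)


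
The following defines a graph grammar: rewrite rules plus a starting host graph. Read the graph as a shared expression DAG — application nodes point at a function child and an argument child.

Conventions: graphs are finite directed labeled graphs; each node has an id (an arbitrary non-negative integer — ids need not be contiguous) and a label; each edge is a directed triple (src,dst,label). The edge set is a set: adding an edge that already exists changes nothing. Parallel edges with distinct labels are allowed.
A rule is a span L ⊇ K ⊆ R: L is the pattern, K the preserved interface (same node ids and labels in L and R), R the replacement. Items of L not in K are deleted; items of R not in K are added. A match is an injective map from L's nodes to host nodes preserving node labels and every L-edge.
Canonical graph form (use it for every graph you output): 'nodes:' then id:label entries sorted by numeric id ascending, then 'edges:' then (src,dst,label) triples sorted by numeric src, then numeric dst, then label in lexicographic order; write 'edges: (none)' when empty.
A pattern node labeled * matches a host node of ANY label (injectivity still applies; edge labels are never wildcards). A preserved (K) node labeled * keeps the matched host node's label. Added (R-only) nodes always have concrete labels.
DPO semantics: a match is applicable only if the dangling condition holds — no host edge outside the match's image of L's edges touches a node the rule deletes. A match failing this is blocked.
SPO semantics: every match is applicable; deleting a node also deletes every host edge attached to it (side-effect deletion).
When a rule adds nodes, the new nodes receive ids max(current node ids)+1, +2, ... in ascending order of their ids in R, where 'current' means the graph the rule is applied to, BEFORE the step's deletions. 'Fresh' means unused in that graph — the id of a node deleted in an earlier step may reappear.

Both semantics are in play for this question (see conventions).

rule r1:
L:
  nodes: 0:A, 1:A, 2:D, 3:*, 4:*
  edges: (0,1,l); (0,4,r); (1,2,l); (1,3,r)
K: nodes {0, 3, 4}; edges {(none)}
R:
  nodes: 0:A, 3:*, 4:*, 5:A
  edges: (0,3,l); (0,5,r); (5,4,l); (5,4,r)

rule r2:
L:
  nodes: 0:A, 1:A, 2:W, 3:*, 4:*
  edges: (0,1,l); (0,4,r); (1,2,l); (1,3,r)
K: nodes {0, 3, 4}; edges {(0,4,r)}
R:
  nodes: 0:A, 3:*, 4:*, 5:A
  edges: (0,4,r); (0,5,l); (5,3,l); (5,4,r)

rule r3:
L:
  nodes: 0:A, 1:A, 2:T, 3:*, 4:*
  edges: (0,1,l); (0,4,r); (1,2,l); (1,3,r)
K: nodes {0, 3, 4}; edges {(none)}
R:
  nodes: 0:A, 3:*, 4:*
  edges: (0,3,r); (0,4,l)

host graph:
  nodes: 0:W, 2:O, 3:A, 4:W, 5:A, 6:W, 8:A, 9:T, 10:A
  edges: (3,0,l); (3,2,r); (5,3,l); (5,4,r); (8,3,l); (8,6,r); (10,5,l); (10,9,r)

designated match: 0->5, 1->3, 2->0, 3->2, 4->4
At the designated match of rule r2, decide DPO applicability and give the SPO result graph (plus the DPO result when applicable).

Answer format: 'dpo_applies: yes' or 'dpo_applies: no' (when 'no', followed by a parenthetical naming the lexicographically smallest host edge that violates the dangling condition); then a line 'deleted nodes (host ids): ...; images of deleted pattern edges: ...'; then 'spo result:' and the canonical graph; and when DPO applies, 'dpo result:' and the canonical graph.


dpo_applies: no
(the rule deletes node 3, which keeps host edge (8,3,l) outside the match image — the dangling condition fails, DPO blocks; SPO proceeds and side-deletes such edges)
deleted nodes (host ids): 0, 3; images of deleted pattern edges: (3,0,l); (3,2,r); (5,3,l)
spo result:
nodes: 2:O, 4:W, 5:A, 6:W, 8:A, 9:T, 10:A, 11:A
edges: (5,4,r); (5,11,l); (8,6,r); (10,5,l); (10,9,r); (11,2,l); (11,4,r)


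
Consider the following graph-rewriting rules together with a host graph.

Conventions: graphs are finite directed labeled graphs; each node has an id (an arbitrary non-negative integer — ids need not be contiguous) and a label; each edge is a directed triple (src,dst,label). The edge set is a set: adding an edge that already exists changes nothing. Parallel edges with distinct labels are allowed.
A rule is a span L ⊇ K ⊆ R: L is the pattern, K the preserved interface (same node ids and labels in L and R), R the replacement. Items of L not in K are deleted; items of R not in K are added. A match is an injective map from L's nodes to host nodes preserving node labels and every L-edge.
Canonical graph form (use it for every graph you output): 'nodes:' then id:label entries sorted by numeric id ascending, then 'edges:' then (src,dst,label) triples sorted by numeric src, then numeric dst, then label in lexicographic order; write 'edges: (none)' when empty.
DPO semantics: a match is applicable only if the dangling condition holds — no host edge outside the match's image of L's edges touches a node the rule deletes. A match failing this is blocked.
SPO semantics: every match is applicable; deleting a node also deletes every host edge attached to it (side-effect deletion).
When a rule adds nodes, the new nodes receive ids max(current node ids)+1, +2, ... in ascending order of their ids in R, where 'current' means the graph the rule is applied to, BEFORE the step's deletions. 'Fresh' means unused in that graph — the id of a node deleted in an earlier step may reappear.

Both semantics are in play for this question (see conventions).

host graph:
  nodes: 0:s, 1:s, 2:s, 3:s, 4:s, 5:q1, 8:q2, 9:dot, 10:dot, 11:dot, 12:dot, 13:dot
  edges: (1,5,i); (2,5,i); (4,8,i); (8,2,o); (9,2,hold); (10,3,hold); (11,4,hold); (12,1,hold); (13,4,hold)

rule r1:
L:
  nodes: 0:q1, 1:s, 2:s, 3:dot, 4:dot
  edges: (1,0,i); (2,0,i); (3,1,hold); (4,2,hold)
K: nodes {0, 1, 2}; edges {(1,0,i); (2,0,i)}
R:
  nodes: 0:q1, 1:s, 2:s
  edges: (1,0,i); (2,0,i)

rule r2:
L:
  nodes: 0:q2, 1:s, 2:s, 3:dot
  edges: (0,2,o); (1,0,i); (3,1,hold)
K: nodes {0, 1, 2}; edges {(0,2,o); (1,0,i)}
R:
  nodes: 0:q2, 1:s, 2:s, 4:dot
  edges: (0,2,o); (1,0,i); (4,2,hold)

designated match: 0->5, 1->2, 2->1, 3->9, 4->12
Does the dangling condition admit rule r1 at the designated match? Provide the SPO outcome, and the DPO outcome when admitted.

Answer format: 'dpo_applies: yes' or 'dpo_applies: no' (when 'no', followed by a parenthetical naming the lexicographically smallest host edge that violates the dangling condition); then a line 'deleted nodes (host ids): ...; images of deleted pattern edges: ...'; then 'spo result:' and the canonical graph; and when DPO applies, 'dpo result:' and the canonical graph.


dpo_applies: yes
deleted nodes (host ids): 9, 12; images of deleted pattern edges: (9,2,hold); (12,1,hold)
spo result:
nodes: 0:s, 1:s, 2:s, 3:s, 4:s, 5:q1, 8:q2, 10:dot, 11:dot, 13:dot
edges: (1,5,i); (2,5,i); (4,8,i); (8,2,o); (10,3,hold); (11,4,hold); (13,4,hold)
dpo result:
nodes: 0:s, 1:s, 2:s, 3:s, 4:s, 5:q1, 8:q2, 10:dot, 11:dot, 13:dot
edges: (1,5,i); (2,5,i); (4,8,i); (8,2,o); (10,3,hold); (11,4,hold); (13,4,hold)


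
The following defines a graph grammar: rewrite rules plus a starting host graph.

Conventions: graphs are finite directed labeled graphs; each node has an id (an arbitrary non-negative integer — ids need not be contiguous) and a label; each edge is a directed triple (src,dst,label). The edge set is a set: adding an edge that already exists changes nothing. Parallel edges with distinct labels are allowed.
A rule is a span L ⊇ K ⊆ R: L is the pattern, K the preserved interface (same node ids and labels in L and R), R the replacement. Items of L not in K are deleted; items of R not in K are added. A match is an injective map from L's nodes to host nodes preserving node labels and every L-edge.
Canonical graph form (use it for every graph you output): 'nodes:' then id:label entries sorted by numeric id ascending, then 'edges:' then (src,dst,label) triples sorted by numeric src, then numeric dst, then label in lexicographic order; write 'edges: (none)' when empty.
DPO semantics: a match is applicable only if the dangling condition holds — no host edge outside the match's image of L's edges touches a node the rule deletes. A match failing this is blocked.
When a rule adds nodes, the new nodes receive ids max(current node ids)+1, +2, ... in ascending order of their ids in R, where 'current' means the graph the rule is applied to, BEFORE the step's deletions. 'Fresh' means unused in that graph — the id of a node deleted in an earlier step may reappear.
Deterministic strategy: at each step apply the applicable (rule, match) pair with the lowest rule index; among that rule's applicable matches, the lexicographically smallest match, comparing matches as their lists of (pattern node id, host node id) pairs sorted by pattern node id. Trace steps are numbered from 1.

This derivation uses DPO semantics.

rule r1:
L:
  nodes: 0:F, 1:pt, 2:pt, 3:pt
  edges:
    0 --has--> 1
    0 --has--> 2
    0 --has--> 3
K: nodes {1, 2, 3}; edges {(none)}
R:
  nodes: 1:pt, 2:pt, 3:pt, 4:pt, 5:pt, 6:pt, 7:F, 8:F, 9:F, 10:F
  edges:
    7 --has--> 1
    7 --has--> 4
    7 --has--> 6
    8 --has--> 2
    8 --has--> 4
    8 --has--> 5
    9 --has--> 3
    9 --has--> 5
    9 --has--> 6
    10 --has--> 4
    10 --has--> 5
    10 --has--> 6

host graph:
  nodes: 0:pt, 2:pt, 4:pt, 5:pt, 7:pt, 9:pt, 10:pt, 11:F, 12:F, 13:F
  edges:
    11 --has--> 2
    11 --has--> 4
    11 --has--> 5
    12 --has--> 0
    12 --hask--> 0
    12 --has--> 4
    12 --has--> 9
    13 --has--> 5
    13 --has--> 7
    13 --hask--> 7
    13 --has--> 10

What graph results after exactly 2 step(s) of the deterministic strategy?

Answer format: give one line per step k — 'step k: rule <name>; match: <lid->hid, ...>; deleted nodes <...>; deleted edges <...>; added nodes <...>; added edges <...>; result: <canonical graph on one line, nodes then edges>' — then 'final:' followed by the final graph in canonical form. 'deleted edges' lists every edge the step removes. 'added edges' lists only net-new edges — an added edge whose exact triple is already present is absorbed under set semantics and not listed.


step 1: rule r1; match: 0->11, 1->2, 2->4, 3->5; deleted nodes 11; deleted edges (11,2,has); (11,4,has); (11,5,has); added nodes 14, 15, 16, 17, 18, 19, 20; added edges (17,2,has); (17,14,has); (17,16,has); (18,4,has); (18,14,has); (18,15,has); (19,5,has); (19,15,has); (19,16,has); (20,14,has); (20,15,has); (20,16,has); result: nodes: 0:pt, 2:pt, 4:pt, 5:pt, 7:pt, 9:pt, 10:pt, 12:F, 13:F, 14:pt, 15:pt, 16:pt, 17:F, 18:F, 19:F, 20:F edges: (12,0,has); (12,0,hask); (12,4,has); (12,9,has); (13,5,has); (13,7,has); (13,7,hask); (13,10,has); (17,2,has); (17,14,has); (17,16,has); (18,4,has); (18,14,has); (18,15,has); (19,5,has); (19,15,has); (19,16,has); (20,14,has); (20,15,has); (20,16,has)
step 2: rule r1; match: 0->17, 1->2, 2->14, 3->16; deleted nodes 17; deleted edges (17,2,has); (17,14,has); (17,16,has); added nodes 21, 22, 23, 24, 25, 26, 27; added edges (24,2,has); (24,21,has); (24,23,has); (25,14,has); (25,21,has); (25,22,has); (26,16,has); (26,22,has); (26,23,has); (27,21,has); (27,22,has); (27,23,has); result: nodes: 0:pt, 2:pt, 4:pt, 5:pt, 7:pt, 9:pt, 10:pt, 12:F, 13:F, 14:pt, 15:pt, 16:pt, 18:F, 19:F, 20:F, 21:pt, 22:pt, 23:pt, 24:F, 25:F, 26:F, 27:F edges: (12,0,has); (12,0,hask); (12,4,has); (12,9,has); (13,5,has); (13,7,has); (13,7,hask); (13,10,has); (18,4,has); (18,14,has); (18,15,has); (19,5,has); (19,15,has); (19,16,has); (20,14,has); (20,15,has); (20,16,has); (24,2,has); (24,21,has); (24,23,has); (25,14,has); (25,21,has); (25,22,has); (26,16,has); (26,22,has); (26,23,has); (27,21,has); (27,22,has); (27,23,has)
final:
nodes: 0:pt, 2:pt, 4:pt, 5:pt, 7:pt, 9:pt, 10:pt, 12:F, 13:F, 14:pt, 15:pt, 16:pt, 18:F, 19:F, 20:F, 21:pt, 22:pt, 23:pt, 24:F, 25:F, 26:F, 27:F
edges: (12,0,has); (12,0,hask); (12,4,has); (12,9,has); (13,5,has); (13,7,has); (13,7,hask); (13,10,has); (18,4,has); (18,14,has); (18,15,has); (19,5,has); (19,15,has); (19,16,has); (20,14,has); (20,15,has); (20,16,has); (24,2,has); (24,21,has); (24,23,has); (25,14,has); (25,21,has); (25,22,has); (26,16,has); (26,22,has); (26,23,has); (27,21,has); (27,22,has); (27,23,has)


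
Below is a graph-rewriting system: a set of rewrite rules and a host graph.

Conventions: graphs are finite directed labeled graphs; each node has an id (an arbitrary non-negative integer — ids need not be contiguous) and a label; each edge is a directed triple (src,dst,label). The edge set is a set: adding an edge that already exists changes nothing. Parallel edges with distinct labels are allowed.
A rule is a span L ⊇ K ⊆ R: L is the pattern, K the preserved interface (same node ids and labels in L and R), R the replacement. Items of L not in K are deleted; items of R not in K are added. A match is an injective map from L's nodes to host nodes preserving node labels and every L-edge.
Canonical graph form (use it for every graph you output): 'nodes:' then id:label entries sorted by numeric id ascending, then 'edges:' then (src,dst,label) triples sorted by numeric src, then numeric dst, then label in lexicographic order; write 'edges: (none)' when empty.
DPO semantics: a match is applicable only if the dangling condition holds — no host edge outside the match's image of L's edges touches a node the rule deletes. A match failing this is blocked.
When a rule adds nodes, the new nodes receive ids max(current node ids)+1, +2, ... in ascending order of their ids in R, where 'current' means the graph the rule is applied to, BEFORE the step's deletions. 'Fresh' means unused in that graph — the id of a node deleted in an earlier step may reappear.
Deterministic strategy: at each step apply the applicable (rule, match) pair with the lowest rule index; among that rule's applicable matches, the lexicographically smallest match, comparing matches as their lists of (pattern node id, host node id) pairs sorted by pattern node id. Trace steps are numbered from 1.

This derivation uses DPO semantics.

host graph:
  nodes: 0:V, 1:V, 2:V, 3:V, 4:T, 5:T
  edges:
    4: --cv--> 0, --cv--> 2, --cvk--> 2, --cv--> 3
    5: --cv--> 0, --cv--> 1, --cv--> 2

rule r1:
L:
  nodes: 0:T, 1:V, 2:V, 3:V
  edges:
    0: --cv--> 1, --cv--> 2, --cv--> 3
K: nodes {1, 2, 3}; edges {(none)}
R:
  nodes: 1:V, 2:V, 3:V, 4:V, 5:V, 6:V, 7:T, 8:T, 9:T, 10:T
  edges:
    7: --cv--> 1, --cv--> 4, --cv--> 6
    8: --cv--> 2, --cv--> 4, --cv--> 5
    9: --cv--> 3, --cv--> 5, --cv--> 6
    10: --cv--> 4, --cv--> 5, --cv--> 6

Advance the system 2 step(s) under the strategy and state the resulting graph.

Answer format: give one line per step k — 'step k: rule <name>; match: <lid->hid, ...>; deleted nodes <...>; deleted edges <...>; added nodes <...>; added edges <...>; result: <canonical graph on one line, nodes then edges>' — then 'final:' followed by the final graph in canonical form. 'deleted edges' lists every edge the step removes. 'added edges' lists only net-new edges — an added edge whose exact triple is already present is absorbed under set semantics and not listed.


step 1: rule r1; match: 0->5, 1->0, 2->1, 3->2; deleted nodes 5; deleted edges (5,0,cv); (5,1,cv); (5,2,cv); added nodes 6, 7, 8, 9, 10, 11, 12; added edges (9,0,cv); (9,6,cv); (9,8,cv); (10,1,cv); (10,6,cv); (10,7,cv); (11,2,cv); (11,7,cv); (11,8,cv); (12,6,cv); (12,7,cv); (12,8,cv); result: nodes: 0:V, 1:V, 2:V, 3:V, 4:T, 6:V, 7:V, 8:V, 9:T, 10:T, 11:T, 12:T edges: (4,0,cv); (4,2,cv); (4,2,cvk); (4,3,cv); (9,0,cv); (9,6,cv); (9,8,cv); (10,1,cv); (10,6,cv); (10,7,cv); (11,2,cv); (11,7,cv); (11,8,cv); (12,6,cv); (12,7,cv); (12,8,cv)
step 2: rule r1; match: 0->9, 1->0, 2->6, 3->8; deleted nodes 9; deleted edges (9,0,cv); (9,6,cv); (9,8,cv); added nodes 13, 14, 15, 16, 17, 18, 19; added edges (16,0,cv); (16,13,cv); (16,15,cv); (17,6,cv); (17,13,cv); (17,14,cv); (18,8,cv); (18,14,cv); (18,15,cv); (19,13,cv); (19,14,cv); (19,15,cv); result: nodes: 0:V, 1:V, 2:V, 3:V, 4:T, 6:V, 7:V, 8:V, 10:T, 11:T, 12:T, 13:V, 14:V, 15:V, 16:T, 17:T, 18:T, 19:T edges: (4,0,cv); (4,2,cv); (4,2,cvk); (4,3,cv); (10,1,cv); (10,6,cv); (10,7,cv); (11,2,cv); (11,7,cv); (11,8,cv); (12,6,cv); (12,7,cv); (12,8,cv); (16,0,cv); (16,13,cv); (16,15,cv); (17,6,cv); (17,13,cv); (17,14,cv); (18,8,cv); (18,14,cv); (18,15,cv); (19,13,cv); (19,14,cv); (19,15,cv)
final:
nodes: 0:V, 1:V, 2:V, 3:V, 4:T, 6:V, 7:V, 8:V, 10:T, 11:T, 12:T, 13:V, 14:V, 15:V, 16:T, 17:T, 18:T, 19:T
edges: (4,0,cv); (4,2,cv); (4,2,cvk); (4,3,cv); (10,1,cv); (10,6,cv); (10,7,cv); (11,2,cv); (11,7,cv); (11,8,cv); (12,6,cv); (12,7,cv); (12,8,cv); (16,0,cv); (16,13,cv); (16,15,cv); (17,6,cv); (17,13,cv); (17,14,cv); (18,8,cv); (18,14,cv); (18,15,cv); (19,13,cv); (19,14,cv); (19,15,cv)


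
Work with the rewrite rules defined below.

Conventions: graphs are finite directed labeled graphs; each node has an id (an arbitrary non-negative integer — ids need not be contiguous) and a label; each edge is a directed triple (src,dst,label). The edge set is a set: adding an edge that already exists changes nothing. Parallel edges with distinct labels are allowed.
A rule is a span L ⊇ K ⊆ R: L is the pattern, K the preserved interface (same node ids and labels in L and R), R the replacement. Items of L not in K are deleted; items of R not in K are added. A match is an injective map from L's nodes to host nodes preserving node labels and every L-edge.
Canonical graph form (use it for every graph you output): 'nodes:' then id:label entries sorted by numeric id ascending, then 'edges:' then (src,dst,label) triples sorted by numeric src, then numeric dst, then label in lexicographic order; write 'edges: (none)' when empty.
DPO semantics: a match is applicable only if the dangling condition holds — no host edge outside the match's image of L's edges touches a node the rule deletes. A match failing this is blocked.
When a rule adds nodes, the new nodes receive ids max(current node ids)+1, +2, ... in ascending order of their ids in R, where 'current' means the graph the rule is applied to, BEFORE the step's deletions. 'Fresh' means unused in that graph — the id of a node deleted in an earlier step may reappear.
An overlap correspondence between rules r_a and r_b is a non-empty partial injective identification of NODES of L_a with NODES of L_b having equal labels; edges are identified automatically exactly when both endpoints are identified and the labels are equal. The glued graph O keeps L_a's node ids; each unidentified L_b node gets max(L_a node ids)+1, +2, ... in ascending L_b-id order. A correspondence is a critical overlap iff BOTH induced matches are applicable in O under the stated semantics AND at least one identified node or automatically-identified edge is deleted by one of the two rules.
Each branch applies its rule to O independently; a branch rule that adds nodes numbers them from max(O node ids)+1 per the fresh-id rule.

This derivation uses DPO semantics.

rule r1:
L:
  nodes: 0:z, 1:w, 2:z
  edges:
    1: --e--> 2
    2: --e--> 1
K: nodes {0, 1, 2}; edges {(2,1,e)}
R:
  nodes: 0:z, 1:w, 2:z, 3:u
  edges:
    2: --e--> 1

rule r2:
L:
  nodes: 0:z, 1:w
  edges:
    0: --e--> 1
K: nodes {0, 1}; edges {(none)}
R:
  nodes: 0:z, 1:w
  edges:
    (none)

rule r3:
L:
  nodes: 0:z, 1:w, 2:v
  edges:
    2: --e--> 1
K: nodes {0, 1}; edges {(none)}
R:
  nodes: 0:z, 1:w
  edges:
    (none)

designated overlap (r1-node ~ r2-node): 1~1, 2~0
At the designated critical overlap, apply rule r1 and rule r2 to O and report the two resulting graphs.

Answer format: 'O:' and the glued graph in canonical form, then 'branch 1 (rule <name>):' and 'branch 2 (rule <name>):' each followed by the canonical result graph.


O:
nodes: 0:z, 1:w, 2:z
edges: (1,2,e); (2,1,e)
branch 1 (rule r1):
nodes: 0:z, 1:w, 2:z, 3:u
edges: (2,1,e)
branch 2 (rule r2):
nodes: 0:z, 1:w, 2:z
edges: (1,2,e)


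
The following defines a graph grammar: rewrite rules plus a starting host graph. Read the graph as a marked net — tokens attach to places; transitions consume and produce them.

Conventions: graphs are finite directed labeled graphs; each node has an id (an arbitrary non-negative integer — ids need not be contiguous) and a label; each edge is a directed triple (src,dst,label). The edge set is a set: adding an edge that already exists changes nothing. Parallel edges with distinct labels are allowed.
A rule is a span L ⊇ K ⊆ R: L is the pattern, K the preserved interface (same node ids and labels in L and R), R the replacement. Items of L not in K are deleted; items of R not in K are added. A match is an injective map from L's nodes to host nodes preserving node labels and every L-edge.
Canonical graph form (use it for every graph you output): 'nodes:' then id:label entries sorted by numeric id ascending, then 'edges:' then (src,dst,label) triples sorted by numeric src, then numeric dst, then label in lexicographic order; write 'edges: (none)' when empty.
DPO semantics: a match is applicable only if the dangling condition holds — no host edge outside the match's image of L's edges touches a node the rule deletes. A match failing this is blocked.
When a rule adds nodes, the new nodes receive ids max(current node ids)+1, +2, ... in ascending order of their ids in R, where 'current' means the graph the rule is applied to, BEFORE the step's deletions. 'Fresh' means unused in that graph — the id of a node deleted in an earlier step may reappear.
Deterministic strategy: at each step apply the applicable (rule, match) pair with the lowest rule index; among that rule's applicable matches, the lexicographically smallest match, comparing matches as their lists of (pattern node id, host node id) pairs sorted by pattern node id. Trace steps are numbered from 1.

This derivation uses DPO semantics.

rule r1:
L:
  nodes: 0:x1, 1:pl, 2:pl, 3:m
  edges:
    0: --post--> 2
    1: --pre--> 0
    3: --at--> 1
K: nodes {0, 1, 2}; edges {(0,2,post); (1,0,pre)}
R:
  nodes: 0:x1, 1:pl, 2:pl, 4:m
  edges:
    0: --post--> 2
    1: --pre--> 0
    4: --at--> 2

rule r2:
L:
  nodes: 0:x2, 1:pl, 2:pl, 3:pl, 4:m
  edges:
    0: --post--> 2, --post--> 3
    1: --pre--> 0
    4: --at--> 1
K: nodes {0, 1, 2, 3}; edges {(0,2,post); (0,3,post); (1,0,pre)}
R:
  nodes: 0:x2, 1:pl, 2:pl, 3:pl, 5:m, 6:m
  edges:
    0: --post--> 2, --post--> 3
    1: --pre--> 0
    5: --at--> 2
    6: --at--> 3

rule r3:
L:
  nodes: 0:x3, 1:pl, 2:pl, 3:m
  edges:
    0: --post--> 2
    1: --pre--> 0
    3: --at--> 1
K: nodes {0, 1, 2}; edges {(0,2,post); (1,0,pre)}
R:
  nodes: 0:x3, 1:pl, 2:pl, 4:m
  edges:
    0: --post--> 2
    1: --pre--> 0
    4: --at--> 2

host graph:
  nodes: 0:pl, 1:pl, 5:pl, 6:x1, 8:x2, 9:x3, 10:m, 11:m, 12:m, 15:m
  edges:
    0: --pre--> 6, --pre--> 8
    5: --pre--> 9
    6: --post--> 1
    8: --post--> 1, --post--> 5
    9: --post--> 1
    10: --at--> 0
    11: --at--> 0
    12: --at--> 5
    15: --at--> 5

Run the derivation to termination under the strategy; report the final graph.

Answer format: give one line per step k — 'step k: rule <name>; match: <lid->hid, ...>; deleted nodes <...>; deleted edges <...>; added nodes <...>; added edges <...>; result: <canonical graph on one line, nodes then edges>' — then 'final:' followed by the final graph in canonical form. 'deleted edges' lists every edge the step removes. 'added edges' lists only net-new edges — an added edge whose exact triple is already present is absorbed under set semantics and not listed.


step 1: rule r1; match: 0->6, 1->0, 2->1, 3->10; deleted nodes 10; deleted edges (10,0,at); added nodes 16; added edges (16,1,at); result: nodes: 0:pl, 1:pl, 5:pl, 6:x1, 8:x2, 9:x3, 11:m, 12:m, 15:m, 16:m edges: (0,6,pre); (0,8,pre); (5,9,pre); (6,1,post); (8,1,post); (8,5,post); (9,1,post); (11,0,at); (12,5,at); (15,5,at); (16,1,at)
step 2: rule r1; match: 0->6, 1->0, 2->1, 3->11; deleted nodes 11; deleted edges (11,0,at); added nodes 17; added edges (17,1,at); result: nodes: 0:pl, 1:pl, 5:pl, 6:x1, 8:x2, 9:x3, 12:m, 15:m, 16:m, 17:m edges: (0,6,pre); (0,8,pre); (5,9,pre); (6,1,post); (8,1,post); (8,5,post); (9,1,post); (12,5,at); (15,5,at); (16,1,at); (17,1,at)
step 3: rule r3; match: 0->9, 1->5, 2->1, 3->12; deleted nodes 12; deleted edges (12,5,at); added nodes 18; added edges (18,1,at); result: nodes: 0:pl, 1:pl, 5:pl, 6:x1, 8:x2, 9:x3, 15:m, 16:m, 17:m, 18:m edges: (0,6,pre); (0,8,pre); (5,9,pre); (6,1,post); (8,1,post); (8,5,post); (9,1,post); (15,5,at); (16,1,at); (17,1,at); (18,1,at)
step 4: rule r3; match: 0->9, 1->5, 2->1, 3->15; deleted nodes 15; deleted edges (15,5,at); added nodes 19; added edges (19,1,at); result: nodes: 0:pl, 1:pl, 5:pl, 6:x1, 8:x2, 9:x3, 16:m, 17:m, 18:m, 19:m edges: (0,6,pre); (0,8,pre); (5,9,pre); (6,1,post); (8,1,post); (8,5,post); (9,1,post); (16,1,at); (17,1,at); (18,1,at); (19,1,at)
final:
nodes: 0:pl, 1:pl, 5:pl, 6:x1, 8:x2, 9:x3, 16:m, 17:m, 18:m, 19:m
edges: (0,6,pre); (0,8,pre); (5,9,pre); (6,1,post); (8,1,post); (8,5,post); (9,1,post); (16,1,at); (17,1,at); (18,1,at); (19,1,at)
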